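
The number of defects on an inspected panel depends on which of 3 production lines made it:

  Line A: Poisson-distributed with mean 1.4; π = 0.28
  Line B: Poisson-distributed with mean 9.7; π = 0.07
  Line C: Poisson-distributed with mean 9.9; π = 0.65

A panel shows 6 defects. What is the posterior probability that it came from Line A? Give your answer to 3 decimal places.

Posterior ∝ prior × likelihood, so P(k | x) ∝ P(Z=k) f_k(x); normalise over all components.
Evaluate each component's likelihood at the observed value:
  f_A = e^(−1.4)·1.4^6/6! = 0.00257883
  f_B = e^(−9.7)·9.7^6/6! = 0.0708992
  f_C = e^(−9.9)·9.9^6/6! = 0.065609
Unnormalised posteriors:
  P(Z=A)·f_A = 0.28 × 0.00257883 = 0.000722074
  P(Z=B)·f_B = 0.07 × 0.0708992 = 0.00496295
  P(Z=C)·f_C = 0.65 × 0.065609 = 0.0426458
Sum: 0.000722074 + 0.00496295 + 0.0426458 = 0.0483309
P(Line A | 6 defects) ≈ 0.015

0.015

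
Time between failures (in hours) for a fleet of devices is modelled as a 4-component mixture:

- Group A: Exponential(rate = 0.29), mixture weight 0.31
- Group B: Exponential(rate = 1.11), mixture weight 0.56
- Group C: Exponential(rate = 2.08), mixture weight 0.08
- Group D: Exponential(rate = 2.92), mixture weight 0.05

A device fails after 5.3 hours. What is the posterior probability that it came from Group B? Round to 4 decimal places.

P(component k | x) = π_k·f_k(x) / marginal(x), where marginal(x) = Σ_j π_j·f_j(x).
Component likelihoods at x = 5.3 hours:
  f_A = 0.0623573
  f_B = 0.00309292
  f_C = 3.39157e-05
  f_D = 5.54934e-07
Prior × likelihood for each component:
  π_A·f_A = 0.31 × 0.0623573 = 0.0193308
  π_B·f_B = 0.56 × 0.00309292 = 0.00173203
  π_C·f_C = 0.08 × 3.39157e-05 = 2.71326e-06
  π_D·f_D = 0.05 × 5.54934e-07 = 2.77467e-08
Sum: 0.0193308 + 0.00173203 + 2.71326e-06 + 2.77467e-08 = 0.0210655
P(Group B | x) ≈ 0.0822

0.0822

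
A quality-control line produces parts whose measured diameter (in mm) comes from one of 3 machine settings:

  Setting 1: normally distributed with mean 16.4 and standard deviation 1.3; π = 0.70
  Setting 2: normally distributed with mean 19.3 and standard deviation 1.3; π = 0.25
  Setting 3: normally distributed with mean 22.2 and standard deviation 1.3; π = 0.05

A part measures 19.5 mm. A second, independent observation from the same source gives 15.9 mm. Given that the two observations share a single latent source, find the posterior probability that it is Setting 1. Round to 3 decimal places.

0.824

By Bayes' theorem, P(k | x) = π_k f_k(x) / Σ_j π_j f_j(x).
Since both observations come from the same component, the likelihood for component k is f_k(x₁)·f_k(x₂).
  f_1 = [(1/(1.3·√(2π)))·exp(−(19.5−16.4)²/(2·1.3²)) = 0.306879·exp(-2.84320) = 0.0178724] × [0.285] = 0.00509363
  f_2 = [(1/(1.3·√(2π)))·exp(−(19.5−19.3)²/(2·1.3²)) = 0.306879·exp(-0.01183) = 0.303268] × [0.0100376] = 0.00304407
  f_3 = [(1/(1.3·√(2π)))·exp(−(19.5−22.2)²/(2·1.3²)) = 0.306879·exp(-2.15680) = 0.0355041] × [2.43904e-06] = 8.65959e-08
Weight by the priors:
  π_1·f_1 = 0.70 × 0.00509363 = 0.00356554
  π_2·f_2 = 0.25 × 0.00304407 = 0.000761019
  π_3·f_3 = 0.05 × 8.65959e-08 = 4.32979e-09
Evidence: 0.00356554 + 0.000761019 + 4.32979e-09 = 0.00432656
P(Setting 1 | x₁,x₂) ≈ 0.824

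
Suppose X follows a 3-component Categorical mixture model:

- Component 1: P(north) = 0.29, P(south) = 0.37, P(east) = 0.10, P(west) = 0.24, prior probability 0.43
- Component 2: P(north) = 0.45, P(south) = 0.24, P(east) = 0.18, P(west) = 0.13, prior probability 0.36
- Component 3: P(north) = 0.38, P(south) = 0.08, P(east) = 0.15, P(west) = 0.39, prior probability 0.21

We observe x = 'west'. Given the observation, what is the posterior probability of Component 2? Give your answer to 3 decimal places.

Posterior ∝ prior × likelihood, so P(k | x) ∝ π_k f_k(x); normalise over all components.
Component likelihoods at x = 'west':
  p_1 = 0.24
  p_2 = 0.13
  p_3 = 0.39
Multiply by the mixture weights:
  π_1·p_1 = 0.43 × 0.24 = 0.1032
  π_2·p_2 = 0.36 × 0.13 = 0.0468
  π_3·p_3 = 0.21 × 0.39 = 0.0819
Sum: 0.1032 + 0.0468 + 0.0819 = 0.2319
P(Component 2 | the observation) ≈ 0.202

0.202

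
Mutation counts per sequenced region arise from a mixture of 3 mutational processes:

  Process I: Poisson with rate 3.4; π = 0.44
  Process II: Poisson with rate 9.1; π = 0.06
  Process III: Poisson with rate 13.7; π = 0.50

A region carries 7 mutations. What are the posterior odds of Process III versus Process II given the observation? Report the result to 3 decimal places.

The posterior odds equal the prior odds times the likelihood ratio: (w_i/w_j)·(f_i(x)/f_j(x)).
Poisson probabilities:
  f_I = 0.0347793
  f_II = 0.114493
  f_III = 0.0201734
0.0100867 / 0.00686959 ≈ 1.468

1.468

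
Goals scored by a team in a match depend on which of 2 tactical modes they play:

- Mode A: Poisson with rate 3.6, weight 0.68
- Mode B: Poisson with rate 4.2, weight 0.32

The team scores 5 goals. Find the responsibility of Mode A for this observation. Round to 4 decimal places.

0.6418

By Bayes' theorem, P(k | x) = w_k f_k(x) / Σ_j w_j f_j(x).
Component likelihoods at x = 5 goals:
  p_A = e^(−3.6)·3.6^5/5! = 0.13768
  p_B = e^(−4.2)·4.2^5/5! = 0.163316
Prior × likelihood for each component:
  w_A·p_A = 0.68 × 0.13768 = 0.0936225
  w_B·p_B = 0.32 × 0.163316 = 0.0522611
Evidence: 0.0936225 + 0.0522611 = 0.145884
P(Mode A | x) = 0.0936225 / 0.145884 ≈ 0.6418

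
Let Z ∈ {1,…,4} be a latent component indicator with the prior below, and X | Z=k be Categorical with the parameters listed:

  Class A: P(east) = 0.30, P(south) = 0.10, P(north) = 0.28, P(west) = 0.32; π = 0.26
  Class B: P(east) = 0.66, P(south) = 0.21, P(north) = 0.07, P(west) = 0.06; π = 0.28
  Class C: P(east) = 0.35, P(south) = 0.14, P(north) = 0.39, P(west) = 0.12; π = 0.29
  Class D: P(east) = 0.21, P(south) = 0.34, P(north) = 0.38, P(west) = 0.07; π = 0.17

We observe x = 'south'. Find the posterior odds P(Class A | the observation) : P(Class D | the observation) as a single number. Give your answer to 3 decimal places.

The posterior odds equal the prior odds times the likelihood ratio: (P(Z=i)/P(Z=j))·(f_i(x)/f_j(x)).
Component likelihoods at x = 'south':
  p_A = 0.1
  p_B = 0.21
  p_C = 0.14
  p_D = 0.34
Posterior odds = (P(Z=A)·p_A) / (P(Z=D)·p_D) = (0.26·0.1) / (0.17·0.34) = 0.026 / 0.0578 ≈ 0.450

0.450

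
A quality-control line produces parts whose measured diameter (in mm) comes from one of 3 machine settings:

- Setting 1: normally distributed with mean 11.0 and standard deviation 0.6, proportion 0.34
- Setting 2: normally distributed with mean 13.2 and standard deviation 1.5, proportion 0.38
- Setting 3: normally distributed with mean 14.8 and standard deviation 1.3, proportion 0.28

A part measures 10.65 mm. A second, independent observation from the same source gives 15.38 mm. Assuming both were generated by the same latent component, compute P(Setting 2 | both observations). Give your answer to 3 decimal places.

0.938

The responsibility of component k is π_k f_k(x) divided by Σ_j π_j f_j(x).
Since both observations come from the same component, the likelihood for component k is f_k(x₁)·f_k(x₂).
  p_1 = [(1/(0.6·√(2π)))·exp(−(10.65−11.0)²/(2·0.6²)) = 0.664904·exp(-0.17014) = 0.560878] × [1.78231e-12] = 9.99656e-13
  p_2 = [(1/(1.5·√(2π)))·exp(−(10.65−13.2)²/(2·1.5²)) = 0.265962·exp(-1.44500) = 0.0626994] × [0.092505] = 0.00580001
  p_3 = [(1/(1.3·√(2π)))·exp(−(10.65−14.8)²/(2·1.3²)) = 0.306879·exp(-5.09541) = 0.00187956] × [0.277807] = 0.000522155
Prior × likelihood for each component:
  π_1·p_1 = 0.34 × 9.99656e-13 = 3.39883e-13
  π_2·p_2 = 0.38 × 0.00580001 = 0.002204
  π_3·p_3 = 0.28 × 0.000522155 = 0.000146203
Evidence: 3.39883e-13 + 0.002204 + 0.000146203 = 0.00235021
Responsibility of Setting 2: 0.002204 / 0.00235021 ≈ 0.938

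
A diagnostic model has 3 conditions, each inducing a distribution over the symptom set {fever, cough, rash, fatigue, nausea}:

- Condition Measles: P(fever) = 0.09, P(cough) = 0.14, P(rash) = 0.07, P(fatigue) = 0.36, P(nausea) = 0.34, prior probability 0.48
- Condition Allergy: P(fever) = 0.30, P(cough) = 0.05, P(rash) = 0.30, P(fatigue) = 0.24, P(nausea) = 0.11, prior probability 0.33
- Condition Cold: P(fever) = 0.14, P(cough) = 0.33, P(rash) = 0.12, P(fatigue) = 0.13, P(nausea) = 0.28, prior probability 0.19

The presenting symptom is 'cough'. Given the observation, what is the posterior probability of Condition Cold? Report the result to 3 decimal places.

0.428

By Bayes' theorem, P(k | x) = π_k f_k(x) / Σ_j π_j f_j(x).
Categorical probabilities:
  f_Measles = 0.14
  f_Allergy = 0.05
  f_Cold = 0.33
Unnormalised posteriors:
  π_Measles·f_Measles = 0.48 × 0.14 = 0.0672
  π_Allergy·f_Allergy = 0.33 × 0.05 = 0.0165
  π_Cold·f_Cold = 0.19 × 0.33 = 0.0627
Denominator: 0.0672 + 0.0165 + 0.0627 = 0.1464
P(Condition Cold | x) ≈ 0.428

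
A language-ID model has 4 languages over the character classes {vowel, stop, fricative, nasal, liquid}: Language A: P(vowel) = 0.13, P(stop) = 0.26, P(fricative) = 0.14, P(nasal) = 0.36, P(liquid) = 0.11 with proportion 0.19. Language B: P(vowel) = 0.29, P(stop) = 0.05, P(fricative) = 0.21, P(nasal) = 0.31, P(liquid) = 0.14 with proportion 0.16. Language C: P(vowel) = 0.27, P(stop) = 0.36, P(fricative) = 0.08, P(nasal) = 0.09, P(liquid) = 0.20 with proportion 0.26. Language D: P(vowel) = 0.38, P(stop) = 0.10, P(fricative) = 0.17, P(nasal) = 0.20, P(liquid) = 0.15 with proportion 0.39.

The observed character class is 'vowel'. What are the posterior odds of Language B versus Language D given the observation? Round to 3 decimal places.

Since P(k|x) ∝ P(Z=k) f_k(x), the posterior odds are P(Z=i) f_i(x) / (P(Z=j) f_j(x)).
Categorical probabilities:
  p_A = 0.13
  p_B = 0.29
  p_C = 0.27
  p_D = 0.38
Posterior odds = (P(Z=B)·p_B) / (P(Z=D)·p_D) = (0.16·0.29) / (0.39·0.38) = 0.0464 / 0.1482 ≈ 0.313

0.313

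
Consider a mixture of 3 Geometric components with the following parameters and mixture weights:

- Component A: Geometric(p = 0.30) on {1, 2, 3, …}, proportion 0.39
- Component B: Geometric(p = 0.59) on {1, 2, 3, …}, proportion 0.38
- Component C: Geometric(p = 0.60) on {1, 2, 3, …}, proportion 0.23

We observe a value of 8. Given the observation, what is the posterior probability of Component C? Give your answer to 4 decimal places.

Apply Bayes' rule: the posterior for each component is proportional to its prior times its likelihood at x.
Geometric probabilities:
  f_A = 0.30·(1−0.30)^7 = 0.30·0.0823543 = 0.0247063
  f_B = 0.59·(1−0.59)^7 = 0.59·0.00194754 = 0.00114905
  f_C = 0.60·(1−0.60)^7 = 0.60·0.0016384 = 0.00098304
Unnormalised posteriors:
  π_A·f_A = 0.39 × 0.0247063 = 0.00963545
  π_B·f_B = 0.38 × 0.00114905 = 0.000436639
  π_C·f_C = 0.23 × 0.00098304 = 0.000226099
Marginal: 0.00963545 + 0.000436639 + 0.000226099 = 0.0102982
So the posterior for Component C is 0.000226099 / 0.0102982 ≈ 0.0220.

0.0220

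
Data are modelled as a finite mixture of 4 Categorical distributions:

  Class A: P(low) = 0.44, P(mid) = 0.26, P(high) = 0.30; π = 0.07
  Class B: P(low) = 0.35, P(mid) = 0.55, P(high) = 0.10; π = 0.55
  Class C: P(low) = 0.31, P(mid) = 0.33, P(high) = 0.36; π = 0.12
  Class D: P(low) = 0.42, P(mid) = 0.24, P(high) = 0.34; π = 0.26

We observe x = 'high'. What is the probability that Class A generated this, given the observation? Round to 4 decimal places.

0.1012

The responsibility of component k is w_k f_k(x) divided by Σ_j w_j f_j(x).
Evaluate each component's likelihood at the observed value:
  f_A = 0.3
  f_B = 0.1
  f_C = 0.36
  f_D = 0.34
Multiply by the mixture weights:
  w_A·f_A = 0.07 × 0.3 = 0.021
  w_B·f_B = 0.55 × 0.1 = 0.055
  w_C·f_C = 0.12 × 0.36 = 0.0432
  w_D·f_D = 0.26 × 0.34 = 0.0884
Normaliser: 0.021 + 0.055 + 0.0432 + 0.0884 = 0.2076
P(Class A | data) ≈ 0.1012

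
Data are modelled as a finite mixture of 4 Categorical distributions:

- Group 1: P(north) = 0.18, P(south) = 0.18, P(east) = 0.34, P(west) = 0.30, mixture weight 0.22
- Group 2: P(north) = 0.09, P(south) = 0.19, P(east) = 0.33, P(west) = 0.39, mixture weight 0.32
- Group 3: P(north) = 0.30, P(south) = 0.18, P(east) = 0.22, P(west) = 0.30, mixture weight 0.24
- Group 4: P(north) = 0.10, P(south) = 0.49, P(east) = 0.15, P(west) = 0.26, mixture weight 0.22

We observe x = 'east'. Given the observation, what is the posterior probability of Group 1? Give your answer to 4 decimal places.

Posterior ∝ prior × likelihood, so P(k | x) ∝ π_k f_k(x); normalise over all components.
Categorical probabilities:
  L_1 = P(east | comp) = 0.34
  L_2 = P(east | comp) = 0.33
  L_3 = P(east | comp) = 0.22
  L_4 = P(east | comp) = 0.15
Prior × likelihood for each component:
  π_1·L_1 = 0.22 × 0.34 = 0.0748
  π_2·L_2 = 0.32 × 0.33 = 0.1056
  π_3·L_3 = 0.24 × 0.22 = 0.0528
  π_4·L_4 = 0.22 × 0.15 = 0.033
Evidence: 0.0748 + 0.1056 + 0.0528 + 0.033 = 0.2662
So the posterior for Group 1 is 0.0748 / 0.2662 ≈ 0.2810.

0.2810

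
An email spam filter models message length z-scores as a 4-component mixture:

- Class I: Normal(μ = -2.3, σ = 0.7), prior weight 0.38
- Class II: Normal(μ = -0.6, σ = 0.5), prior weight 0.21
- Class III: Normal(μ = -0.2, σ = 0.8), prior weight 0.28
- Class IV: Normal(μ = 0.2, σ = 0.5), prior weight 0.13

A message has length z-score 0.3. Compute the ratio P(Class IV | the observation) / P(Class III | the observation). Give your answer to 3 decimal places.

Only the two components matter; the odds are (π_i f_i(x)) / (π_j f_j(x)).
Component likelihoods at x = 0.3:
  f_I = 0.000575528
  f_II = 0.1579
  f_III = 0.410201
  f_IV = 0.782085
0.101671 / 0.114856 ≈ 0.885

0.885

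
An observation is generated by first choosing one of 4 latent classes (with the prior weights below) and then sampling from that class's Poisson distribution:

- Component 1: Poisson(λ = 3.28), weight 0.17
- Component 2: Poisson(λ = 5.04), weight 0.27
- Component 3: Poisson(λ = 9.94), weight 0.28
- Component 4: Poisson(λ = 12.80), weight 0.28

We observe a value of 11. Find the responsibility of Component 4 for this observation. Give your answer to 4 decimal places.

0.4621

Posterior ∝ prior × likelihood, so P(k | x) ∝ π_k f_k(x); normalise over all components.
Evaluate each component's likelihood at the observed value:
  f_1 = e^(−3.28)·3.28^11/11! = 0.000445626
  f_2 = e^(−5.04)·5.04^11/11! = 0.00864442
  f_3 = e^(−9.94)·9.94^11/11! = 0.113034
  f_4 = e^(−12.80)·12.80^11/11! = 0.104516
Unnormalised posteriors:
  π_1·f_1 = 0.17 × 0.000445626 = 7.57564e-05
  π_2·f_2 = 0.27 × 0.00864442 = 0.00233399
  π_3·f_3 = 0.28 × 0.113034 = 0.0316494
  π_4·f_4 = 0.28 × 0.104516 = 0.0292646
Evidence: 7.57564e-05 + 0.00233399 + 0.0316494 + 0.0292646 = 0.0633237
So the posterior for Component 4 is 0.0292646 / 0.0633237 ≈ 0.4621.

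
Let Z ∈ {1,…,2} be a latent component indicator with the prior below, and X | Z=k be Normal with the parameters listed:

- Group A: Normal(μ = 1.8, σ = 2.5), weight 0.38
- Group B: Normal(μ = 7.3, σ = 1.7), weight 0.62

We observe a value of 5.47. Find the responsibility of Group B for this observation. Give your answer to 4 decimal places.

0.7979

The responsibility of component k is π_k f_k(x) divided by Σ_j π_j f_j(x).
Component likelihoods at x = 5.47:
  f_A = (1/(2.5·√(2π)))·exp(−(5.47−1.8)²/(2·2.5²)) = 0.159577·exp(-1.07751) = 0.0543266
  f_B = (1/(1.7·√(2π)))·exp(−(5.47−7.3)²/(2·1.7²)) = 0.234672·exp(-0.57939) = 0.131472
Unnormalised posteriors:
  π_A·f_A = 0.38 × 0.0543266 = 0.0206441
  π_B·f_B = 0.62 × 0.131472 = 0.0815127
Normaliser: 0.0206441 + 0.0815127 = 0.102157
So the posterior for Group B is 0.0815127 / 0.102157 ≈ 0.7979.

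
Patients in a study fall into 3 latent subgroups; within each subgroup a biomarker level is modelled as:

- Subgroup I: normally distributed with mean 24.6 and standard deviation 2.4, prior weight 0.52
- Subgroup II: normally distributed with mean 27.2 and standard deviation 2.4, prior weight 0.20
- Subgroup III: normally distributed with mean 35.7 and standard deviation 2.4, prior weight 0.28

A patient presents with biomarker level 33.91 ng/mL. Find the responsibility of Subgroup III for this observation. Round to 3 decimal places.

P(component k | x) = π_k·f_k(x) / marginal(x), where marginal(x) = Σ_j π_j·f_j(x).
Normal densities:
  p_I = 8.97597e-05
  p_II = 0.00333678
  p_III = 0.125866
Unnormalised posteriors:
  π_I·p_I = 0.52 × 8.97597e-05 = 4.66751e-05
  π_II·p_II = 0.20 × 0.00333678 = 0.000667356
  π_III·p_III = 0.28 × 0.125866 = 0.0352424
Normaliser: 4.66751e-05 + 0.000667356 + 0.0352424 = 0.0359564
P(Subgroup III | 33.91 ng/mL) = 0.0352424 / 0.0359564 ≈ 0.980

0.980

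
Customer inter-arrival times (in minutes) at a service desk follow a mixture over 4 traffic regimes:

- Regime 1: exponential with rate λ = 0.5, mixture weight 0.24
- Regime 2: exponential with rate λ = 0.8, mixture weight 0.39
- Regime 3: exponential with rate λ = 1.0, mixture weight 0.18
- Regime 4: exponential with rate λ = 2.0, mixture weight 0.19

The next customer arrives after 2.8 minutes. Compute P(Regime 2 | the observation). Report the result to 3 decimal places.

0.442

By Bayes' theorem, P(k | x) = P(Z=k) f_k(x) / Σ_j P(Z=j) f_j(x).
Component likelihoods at x = 2.8 minutes:
  L_1 = 0.123298
  L_2 = 0.0851668
  L_3 = 0.0608101
  L_4 = 0.00739573
Multiply by the mixture weights:
  P(Z=1)·L_1 = 0.24 × 0.123298 = 0.0295916
  P(Z=2)·L_2 = 0.39 × 0.0851668 = 0.0332151
  P(Z=3)·L_3 = 0.18 × 0.0608101 = 0.0109458
  P(Z=4)·L_4 = 0.19 × 0.00739573 = 0.00140519
Evidence: 0.0295916 + 0.0332151 + 0.0109458 + 0.00140519 = 0.0751577
P(Regime 2 | 2.8 minutes) = 0.0332151 / 0.0751577 ≈ 0.442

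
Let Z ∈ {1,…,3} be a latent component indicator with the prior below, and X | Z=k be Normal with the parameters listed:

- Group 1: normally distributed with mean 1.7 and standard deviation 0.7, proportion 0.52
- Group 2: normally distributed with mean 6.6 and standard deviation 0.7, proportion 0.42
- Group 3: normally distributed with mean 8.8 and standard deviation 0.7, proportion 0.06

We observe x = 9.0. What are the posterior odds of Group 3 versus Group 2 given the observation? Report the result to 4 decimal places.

48.9512

Posterior odds = (π_i f_i(x)) / (π_j f_j(x)); the normalising sum cancels.
Normal densities:
  p_1 = 1.3802e-24
  p_2 = 0.0015967
  p_3 = 0.547124
Posterior odds = (π_3·p_3) / (π_2·p_2) = (0.06·0.547124) / (0.42·0.0015967) = 0.0328274 / 0.000670615 ≈ 48.9512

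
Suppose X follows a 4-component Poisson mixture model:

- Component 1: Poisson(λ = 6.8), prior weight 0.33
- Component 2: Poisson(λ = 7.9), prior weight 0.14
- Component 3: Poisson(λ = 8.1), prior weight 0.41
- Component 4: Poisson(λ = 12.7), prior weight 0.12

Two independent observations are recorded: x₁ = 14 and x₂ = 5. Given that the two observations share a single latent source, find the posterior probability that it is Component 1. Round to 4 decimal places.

Apply Bayes' rule: the posterior for each component is proportional to its prior times its likelihood at x.
Since both observations come from the same component, the likelihood for component k is f_k(x₁)·f_k(x₂).
  p_1 = [0.00577449] × [0.134946] = 0.000779246
  p_2 = [0.0156836] × [0.0950666] = 0.00149098
  p_3 = [0.018222] × [0.088198] = 0.00160715
  p_4 = [0.0993811] × [0.00840035] = 0.000834836
Multiply by the mixture weights:
  P(Z=1)·p_1 = 0.33 × 0.000779246 = 0.000257151
  P(Z=2)·p_2 = 0.14 × 0.00149098 = 0.000208737
  P(Z=3)·p_3 = 0.41 × 0.00160715 = 0.00065893
  P(Z=4)·p_4 = 0.12 × 0.000834836 = 0.00010018
Sum: 0.000257151 + 0.000208737 + 0.00065893 + 0.00010018 = 0.001225
So the posterior for Component 1 is 0.000257151 / 0.001225 ≈ 0.2099.

0.2099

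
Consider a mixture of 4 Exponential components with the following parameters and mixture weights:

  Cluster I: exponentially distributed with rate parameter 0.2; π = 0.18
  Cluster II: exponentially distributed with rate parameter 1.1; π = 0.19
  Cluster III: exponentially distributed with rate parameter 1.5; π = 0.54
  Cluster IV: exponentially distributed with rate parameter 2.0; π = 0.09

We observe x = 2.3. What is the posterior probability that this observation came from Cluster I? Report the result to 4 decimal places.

Apply Bayes' rule: the posterior for each component is proportional to its prior times its likelihood at x.
Evaluate each component's likelihood at the observed value:
  f_I = 0.126257
  f_II = 0.0876249
  f_III = 0.0476185
  f_IV = 0.0201037
Unnormalised posteriors:
  P(Z=I)·f_I = 0.18 × 0.126257 = 0.0227262
  P(Z=II)·f_II = 0.19 × 0.0876249 = 0.0166487
  P(Z=III)·f_III = 0.54 × 0.0476185 = 0.025714
  P(Z=IV)·f_IV = 0.09 × 0.0201037 = 0.00180933
Evidence: 0.0227262 + 0.0166487 + 0.025714 + 0.00180933 = 0.0668982
P(Cluster I | x) ≈ 0.3397

0.3397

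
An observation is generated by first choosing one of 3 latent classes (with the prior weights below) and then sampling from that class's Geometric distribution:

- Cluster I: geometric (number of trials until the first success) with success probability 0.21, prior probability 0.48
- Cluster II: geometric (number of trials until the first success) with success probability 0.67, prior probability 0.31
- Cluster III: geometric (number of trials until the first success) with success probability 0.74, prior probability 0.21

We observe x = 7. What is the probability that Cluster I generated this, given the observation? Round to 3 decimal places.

0.987

By Bayes' theorem, P(k | x) = π_k f_k(x) / Σ_j π_j f_j(x).
Geometric probabilities:
  p_I = 0.0510484
  p_II = 0.000865284
  p_III = 0.000228598
Multiply by the mixture weights:
  π_I·p_I = 0.48 × 0.0510484 = 0.0245032
  π_II·p_II = 0.31 × 0.000865284 = 0.000268238
  π_III·p_III = 0.21 × 0.000228598 = 4.80055e-05
Sum: 0.0245032 + 0.000268238 + 4.80055e-05 = 0.0248195
Responsibility of Cluster I: 0.0245032 / 0.0248195 ≈ 0.987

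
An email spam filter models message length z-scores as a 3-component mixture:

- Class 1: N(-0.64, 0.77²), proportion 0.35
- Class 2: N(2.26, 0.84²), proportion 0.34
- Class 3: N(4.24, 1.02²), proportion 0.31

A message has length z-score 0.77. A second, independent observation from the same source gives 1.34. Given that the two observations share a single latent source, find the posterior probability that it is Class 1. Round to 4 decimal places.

0.0687

By Bayes' theorem, P(k | x) = w_k f_k(x) / Σ_j w_j f_j(x).
Since both observations come from the same component, the likelihood for component k is f_k(x₁)·f_k(x₂).
  f_1 = [0.0968915] × [0.0189928] = 0.00184024
  f_2 = [0.0984915] × [0.260707] = 0.0256774
  f_3 = [0.00120003] × [0.00687093] = 8.24531e-06
Unnormalised posteriors:
  w_1·f_1 = 0.35 × 0.00184024 = 0.000644084
  w_2·f_2 = 0.34 × 0.0256774 = 0.00873032
  w_3·f_3 = 0.31 × 8.24531e-06 = 2.55605e-06
Sum: 0.000644084 + 0.00873032 + 2.55605e-06 = 0.00937696
P(Class 1 | x) = 0.000644084 / 0.00937696 ≈ 0.0687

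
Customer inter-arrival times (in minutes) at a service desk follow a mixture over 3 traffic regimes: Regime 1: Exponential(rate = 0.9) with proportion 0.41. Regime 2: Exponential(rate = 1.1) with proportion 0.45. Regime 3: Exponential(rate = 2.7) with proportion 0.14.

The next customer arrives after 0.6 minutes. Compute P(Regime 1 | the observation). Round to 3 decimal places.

P(component k | x) = π_k·f_k(x) / marginal(x), where marginal(x) = Σ_j π_j·f_j(x).
Component likelihoods at x = 0.6 minutes:
  f_1 = 0.9·e^(−0.9·0.6) = 0.9·e^(−0.5400) = 0.524473
  f_2 = 1.1·e^(−1.1·0.6) = 1.1·e^(−0.6600) = 0.568536
  f_3 = 2.7·e^(−2.7·0.6) = 2.7·e^(−1.6200) = 0.534326
Prior × likelihood for each component:
  π_1·f_1 = 0.41 × 0.524473 = 0.215034
  π_2·f_2 = 0.45 × 0.568536 = 0.255841
  π_3·f_3 = 0.14 × 0.534326 = 0.0748057
Denominator: 0.215034 + 0.255841 + 0.0748057 = 0.545681
P(Regime 1 | data) ≈ 0.394

0.394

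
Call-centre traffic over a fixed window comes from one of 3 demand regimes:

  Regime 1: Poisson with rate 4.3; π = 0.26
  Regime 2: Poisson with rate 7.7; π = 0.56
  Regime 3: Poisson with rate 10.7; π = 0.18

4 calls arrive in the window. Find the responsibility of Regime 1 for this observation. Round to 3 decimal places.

0.561

P(component k | x) = w_k·f_k(x) / marginal(x), where marginal(x) = Σ_j w_j·f_j(x).
Component likelihoods at x = 4 calls:
  L_1 = 0.193284
  L_2 = 0.0663261
  L_3 = 0.0123133
Multiply by the mixture weights:
  w_1·L_1 = 0.26 × 0.193284 = 0.0502539
  w_2·L_2 = 0.56 × 0.0663261 = 0.0371426
  w_3·L_3 = 0.18 × 0.0123133 = 0.00221639
Denominator: 0.0502539 + 0.0371426 + 0.00221639 = 0.0896129
P(Regime 1 | data) = 0.0502539 / 0.0896129 ≈ 0.561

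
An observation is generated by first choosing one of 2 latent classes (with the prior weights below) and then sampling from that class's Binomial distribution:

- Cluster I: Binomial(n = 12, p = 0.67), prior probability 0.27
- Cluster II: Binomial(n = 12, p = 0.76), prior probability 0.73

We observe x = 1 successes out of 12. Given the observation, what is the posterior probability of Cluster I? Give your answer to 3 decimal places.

Apply Bayes' rule: the posterior for each component is proportional to its prior times its likelihood at x.
Evaluate each component's likelihood at the observed value:
  p_I = 4.06359e-05
  p_II = 1.38777e-06
Multiply by the mixture weights:
  w_I·p_I = 0.27 × 4.06359e-05 = 1.09717e-05
  w_II·p_II = 0.73 × 1.38777e-06 = 1.01307e-06
Normaliser: 1.09717e-05 + 1.01307e-06 = 1.19848e-05
Responsibility of Cluster I: 1.09717e-05 / 1.19848e-05 ≈ 0.915

0.915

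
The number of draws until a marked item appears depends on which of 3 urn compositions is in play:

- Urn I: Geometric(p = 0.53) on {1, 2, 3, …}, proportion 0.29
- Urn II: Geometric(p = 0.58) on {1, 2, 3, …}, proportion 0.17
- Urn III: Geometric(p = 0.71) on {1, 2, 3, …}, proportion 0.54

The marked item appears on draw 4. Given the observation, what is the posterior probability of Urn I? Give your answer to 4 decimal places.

Posterior ∝ prior × likelihood, so P(k | x) ∝ P(Z=k) f_k(x); normalise over all components.
Geometric probabilities:
  f_I = 0.53·(1−0.53)^3 = 0.53·0.103823 = 0.0550262
  f_II = 0.58·(1−0.58)^3 = 0.58·0.074088 = 0.042971
  f_III = 0.71·(1−0.71)^3 = 0.71·0.024389 = 0.0173162
Multiply by the mixture weights:
  P(Z=I)·f_I = 0.29 × 0.0550262 = 0.0159576
  P(Z=II)·f_II = 0.17 × 0.042971 = 0.00730508
  P(Z=III)·f_III = 0.54 × 0.0173162 = 0.00935074
Normaliser: 0.0159576 + 0.00730508 + 0.00935074 = 0.0326134
So the posterior for Urn I is 0.0159576 / 0.0326134 ≈ 0.4893.

0.4893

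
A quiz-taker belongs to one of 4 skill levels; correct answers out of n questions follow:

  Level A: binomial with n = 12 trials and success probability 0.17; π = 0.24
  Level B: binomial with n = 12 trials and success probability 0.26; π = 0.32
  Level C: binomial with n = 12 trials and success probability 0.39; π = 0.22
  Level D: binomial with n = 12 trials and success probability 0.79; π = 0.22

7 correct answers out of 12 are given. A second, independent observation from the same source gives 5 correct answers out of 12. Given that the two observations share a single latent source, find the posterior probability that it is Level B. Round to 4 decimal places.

0.1009

Apply Bayes' rule: the posterior for each component is proportional to its prior times its likelihood at x.
Since both observations come from the same component, the likelihood for component k is f_k(x₁)·f_k(x₂).
  L_A = [C(12,7)·0.17^7·0.83^5 = 792·4.10339e-06·0.393904 = 0.00128014] × [0.0305152] = 3.90638e-05
  L_B = [C(12,7)·0.26^7·0.74^5 = 792·8.03181e-05·0.221901 = 0.0141155] × [0.114344] = 0.00161403
  L_C = [C(12,7)·0.39^7·0.61^5 = 792·0.00137231·0.0844596 = 0.0917966] × [0.224573] = 0.020615
  L_D = [C(12,7)·0.79^7·0.21^5 = 792·0.192039·0.00040841 = 0.0621171] × [0.0043893] = 0.000272651
Weight by the priors:
  π_A·L_A = 0.24 × 3.90638e-05 = 9.37531e-06
  π_B·L_B = 0.32 × 0.00161403 = 0.000516489
  π_C·L_C = 0.22 × 0.020615 = 0.0045353
  π_D·L_D = 0.22 × 0.000272651 = 5.99832e-05
Normaliser: 9.37531e-06 + 0.000516489 + 0.0045353 + 5.99832e-05 = 0.00512115
P(Level B | x₁,x₂) ≈ 0.1009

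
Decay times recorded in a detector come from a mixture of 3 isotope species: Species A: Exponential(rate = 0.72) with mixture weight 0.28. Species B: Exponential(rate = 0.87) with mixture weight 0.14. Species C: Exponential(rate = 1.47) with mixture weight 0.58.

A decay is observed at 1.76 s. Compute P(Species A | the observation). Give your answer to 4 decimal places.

0.3855

P(component k | x) = w_k·f_k(x) / marginal(x), where marginal(x) = Σ_j w_j·f_j(x).
Component likelihoods at x = 1.76 s:
  p_A = 0.72·e^(−0.72·1.76) = 0.72·e^(−1.2672) = 0.202766
  p_B = 0.87·e^(−0.87·1.76) = 0.87·e^(−1.5312) = 0.18816
  p_C = 1.47·e^(−1.47·1.76) = 1.47·e^(−2.5872) = 0.110589
Weight by the priors:
  w_A·p_A = 0.28 × 0.202766 = 0.0567744
  w_B·p_B = 0.14 × 0.18816 = 0.0263424
  w_C·p_C = 0.58 × 0.110589 = 0.0641414
Sum: 0.0567744 + 0.0263424 + 0.0641414 = 0.147258
P(Species A | x) ≈ 0.3855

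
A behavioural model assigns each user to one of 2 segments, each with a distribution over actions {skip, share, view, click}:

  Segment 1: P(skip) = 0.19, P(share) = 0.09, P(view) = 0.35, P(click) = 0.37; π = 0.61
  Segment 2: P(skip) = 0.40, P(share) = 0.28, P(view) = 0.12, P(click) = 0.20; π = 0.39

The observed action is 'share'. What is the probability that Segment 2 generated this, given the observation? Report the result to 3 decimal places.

Apply Bayes' rule: the posterior for each component is proportional to its prior times its likelihood at x.
Component likelihoods at x = 'share':
  p_1 = 0.09
  p_2 = 0.28
Weight by the priors:
  π_1·p_1 = 0.61 × 0.09 = 0.0549
  π_2·p_2 = 0.39 × 0.28 = 0.1092
Marginal: 0.0549 + 0.1092 = 0.1641
P(Segment 2 | data) = 0.1092 / 0.1641 ≈ 0.665

0.665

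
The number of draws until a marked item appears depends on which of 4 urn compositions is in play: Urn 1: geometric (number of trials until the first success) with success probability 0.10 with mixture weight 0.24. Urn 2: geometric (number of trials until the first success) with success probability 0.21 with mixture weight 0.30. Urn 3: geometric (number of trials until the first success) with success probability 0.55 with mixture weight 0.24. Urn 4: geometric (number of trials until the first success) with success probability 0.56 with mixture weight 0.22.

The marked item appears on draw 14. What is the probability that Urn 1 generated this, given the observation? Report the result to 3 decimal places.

0.674

The responsibility of component k is π_k f_k(x) divided by Σ_j π_j f_j(x).
Geometric probabilities:
  p_1 = 0.0254187
  p_2 = 0.00980328
  p_3 = 1.70657e-05
  p_4 = 1.2974e-05
Multiply by the mixture weights:
  π_1·p_1 = 0.24 × 0.0254187 = 0.00610048
  π_2·p_2 = 0.30 × 0.00980328 = 0.00294098
  π_3·p_3 = 0.24 × 1.70657e-05 = 4.09578e-06
  π_4·p_4 = 0.22 × 1.2974e-05 = 2.85427e-06
Normaliser: 0.00610048 + 0.00294098 + 4.09578e-06 + 2.85427e-06 = 0.00904841
So the posterior for Urn 1 is 0.00610048 / 0.00904841 ≈ 0.674.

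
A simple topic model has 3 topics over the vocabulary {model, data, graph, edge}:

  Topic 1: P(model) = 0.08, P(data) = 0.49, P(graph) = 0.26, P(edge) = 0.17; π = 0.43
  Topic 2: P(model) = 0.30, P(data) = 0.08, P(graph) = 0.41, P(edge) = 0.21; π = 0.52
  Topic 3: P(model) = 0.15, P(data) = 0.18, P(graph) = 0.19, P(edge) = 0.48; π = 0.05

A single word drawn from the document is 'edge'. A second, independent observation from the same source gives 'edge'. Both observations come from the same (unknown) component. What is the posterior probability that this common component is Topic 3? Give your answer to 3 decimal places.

0.246

The responsibility of component k is P(Z=k) f_k(x) divided by Σ_j P(Z=j) f_j(x).
Since both observations come from the same component, the likelihood for component k is f_k(x₁)·f_k(x₂).
  p_1 = [P(edge | comp) = 0.17] × [0.17] = 0.0289
  p_2 = [P(edge | comp) = 0.21] × [0.21] = 0.0441
  p_3 = [P(edge | comp) = 0.48] × [0.48] = 0.2304
Prior × likelihood for each component:
  P(Z=1)·p_1 = 0.43 × 0.0289 = 0.012427
  P(Z=2)·p_2 = 0.52 × 0.0441 = 0.022932
  P(Z=3)·p_3 = 0.05 × 0.2304 = 0.01152
Evidence: 0.012427 + 0.022932 + 0.01152 = 0.046879
P(Topic 3 | x₁, x₂) = 0.01152 / 0.046879 ≈ 0.246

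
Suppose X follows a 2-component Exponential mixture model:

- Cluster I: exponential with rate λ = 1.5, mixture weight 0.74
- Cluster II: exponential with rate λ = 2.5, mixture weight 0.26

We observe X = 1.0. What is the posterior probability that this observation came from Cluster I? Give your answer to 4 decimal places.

0.8228

The responsibility of component k is π_k f_k(x) divided by Σ_j π_j f_j(x).
Evaluate each component's likelihood at the observed value:
  f_I = 0.334695
  f_II = 0.205212
Weight by the priors:
  π_I·f_I = 0.74 × 0.334695 = 0.247674
  π_II·f_II = 0.26 × 0.205212 = 0.0533552
Normaliser: 0.247674 + 0.0533552 = 0.30103
Responsibility of Cluster I: 0.247674 / 0.30103 ≈ 0.8228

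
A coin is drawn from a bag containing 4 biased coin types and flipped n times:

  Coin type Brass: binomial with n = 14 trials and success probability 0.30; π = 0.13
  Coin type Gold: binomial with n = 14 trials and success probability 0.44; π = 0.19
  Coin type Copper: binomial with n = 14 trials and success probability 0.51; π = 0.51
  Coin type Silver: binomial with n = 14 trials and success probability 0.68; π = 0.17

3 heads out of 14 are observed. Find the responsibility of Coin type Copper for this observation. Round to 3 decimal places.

0.214

The responsibility of component k is P(Z=k) f_k(x) divided by Σ_j P(Z=j) f_j(x).
Component likelihoods at x = 3 heads out of 14:
  f_Brass = 0.194332
  f_Gold = 0.0526657
  f_Copper = 0.0188786
  f_Silver = 0.000412361
Unnormalised posteriors:
  P(Z=Brass)·f_Brass = 0.13 × 0.194332 = 0.0252631
  P(Z=Gold)·f_Gold = 0.19 × 0.0526657 = 0.0100065
  P(Z=Copper)·f_Copper = 0.51 × 0.0188786 = 0.00962806
  P(Z=Silver)·f_Silver = 0.17 × 0.000412361 = 7.01014e-05
Denominator: 0.0252631 + 0.0100065 + 0.00962806 + 7.01014e-05 = 0.0449678
P(Coin type Copper | data) = 0.00962806 / 0.0449678 ≈ 0.214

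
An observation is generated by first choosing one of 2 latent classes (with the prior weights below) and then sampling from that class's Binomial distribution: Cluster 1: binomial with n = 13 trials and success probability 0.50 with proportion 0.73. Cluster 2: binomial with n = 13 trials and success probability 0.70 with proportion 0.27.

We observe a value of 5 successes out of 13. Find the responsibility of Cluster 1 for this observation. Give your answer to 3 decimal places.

0.968

By Bayes' theorem, P(k | x) = π_k f_k(x) / Σ_j π_j f_j(x).
Component likelihoods at x = 5 successes out of 13:
  p_1 = 0.157104
  p_2 = 0.0141918
Unnormalised posteriors:
  π_1·p_1 = 0.73 × 0.157104 = 0.114686
  π_2·p_2 = 0.27 × 0.0141918 = 0.0038318
Normaliser: 0.114686 + 0.0038318 = 0.118518
So the posterior for Cluster 1 is 0.114686 / 0.118518 ≈ 0.968.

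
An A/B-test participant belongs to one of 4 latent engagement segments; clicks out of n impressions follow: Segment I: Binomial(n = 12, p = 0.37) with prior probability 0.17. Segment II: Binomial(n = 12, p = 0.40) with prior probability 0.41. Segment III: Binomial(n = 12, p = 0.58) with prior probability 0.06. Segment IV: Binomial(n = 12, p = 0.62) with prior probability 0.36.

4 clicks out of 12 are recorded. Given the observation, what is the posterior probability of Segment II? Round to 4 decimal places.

0.6184

P(component k | x) = P(Z=k)·f_k(x) / marginal(x), where marginal(x) = Σ_j P(Z=j)·f_j(x).
Evaluate each component's likelihood at the observed value:
  f_I = C(12,4)·0.37^4·0.63^8 = 495·0.0187416·0.0248156 = 0.230217
  f_II = C(12,4)·0.40^4·0.60^8 = 495·0.0256·0.0167962 = 0.212841
  f_III = C(12,4)·0.58^4·0.42^8 = 495·0.113165·0.000968265 = 0.054239
  f_IV = C(12,4)·0.62^4·0.38^8 = 495·0.147763·0.000434779 = 0.031801
Multiply by the mixture weights:
  P(Z=I)·f_I = 0.17 × 0.230217 = 0.0391368
  P(Z=II)·f_II = 0.41 × 0.212841 = 0.0872648
  P(Z=III)·f_III = 0.06 × 0.054239 = 0.00325434
  P(Z=IV)·f_IV = 0.36 × 0.031801 = 0.0114484
Denominator: 0.0391368 + 0.0872648 + 0.00325434 + 0.0114484 = 0.141104
So the posterior for Segment II is 0.0872648 / 0.141104 ≈ 0.6184.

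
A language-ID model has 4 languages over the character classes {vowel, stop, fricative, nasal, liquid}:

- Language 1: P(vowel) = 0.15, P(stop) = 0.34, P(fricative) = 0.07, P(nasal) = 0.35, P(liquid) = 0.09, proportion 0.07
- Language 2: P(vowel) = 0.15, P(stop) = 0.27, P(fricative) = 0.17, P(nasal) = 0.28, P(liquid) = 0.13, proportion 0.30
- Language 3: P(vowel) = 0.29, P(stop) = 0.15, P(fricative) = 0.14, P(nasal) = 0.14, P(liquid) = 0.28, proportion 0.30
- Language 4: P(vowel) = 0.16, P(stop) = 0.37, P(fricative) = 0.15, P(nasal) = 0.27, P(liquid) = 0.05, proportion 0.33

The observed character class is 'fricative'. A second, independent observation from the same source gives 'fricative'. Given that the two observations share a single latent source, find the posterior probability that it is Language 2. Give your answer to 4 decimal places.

The responsibility of component k is w_k f_k(x) divided by Σ_j w_j f_j(x).
Since both observations come from the same component, the likelihood for component k is f_k(x₁)·f_k(x₂).
  p_1 = [0.07] × [0.07] = 0.0049
  p_2 = [0.17] × [0.17] = 0.0289
  p_3 = [0.14] × [0.14] = 0.0196
  p_4 = [0.15] × [0.15] = 0.0225
Prior × likelihood for each component:
  w_1·p_1 = 0.07 × 0.0049 = 0.000343
  w_2·p_2 = 0.30 × 0.0289 = 0.00867
  w_3·p_3 = 0.30 × 0.0196 = 0.00588
  w_4·p_4 = 0.33 × 0.0225 = 0.007425
Marginal: 0.000343 + 0.00867 + 0.00588 + 0.007425 = 0.022318
Responsibility of Language 2: 0.00867 / 0.022318 ≈ 0.3885

0.3885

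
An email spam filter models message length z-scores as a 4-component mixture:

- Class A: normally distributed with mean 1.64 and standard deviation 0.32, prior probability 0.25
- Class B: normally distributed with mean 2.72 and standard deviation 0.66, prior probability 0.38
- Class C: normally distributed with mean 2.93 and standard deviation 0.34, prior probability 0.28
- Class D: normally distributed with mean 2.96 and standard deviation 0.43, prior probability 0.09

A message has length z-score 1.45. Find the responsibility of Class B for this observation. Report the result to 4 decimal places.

Apply Bayes' rule: the posterior for each component is proportional to its prior times its likelihood at x.
Evaluate each component's likelihood at the observed value:
  f_A = (1/(0.32·√(2π)))·exp(−(1.45−1.64)²/(2·0.32²)) = 1.246695·exp(-0.17627) = 1.04522
  f_B = (1/(0.66·√(2π)))·exp(−(1.45−2.72)²/(2·0.66²)) = 0.604458·exp(-1.85135) = 0.0949146
  f_C = (1/(0.34·√(2π)))·exp(−(1.45−2.93)²/(2·0.34²)) = 1.173360·exp(-9.47405) = 9.01372e-05
  f_D = (1/(0.43·√(2π)))·exp(−(1.45−2.96)²/(2·0.43²)) = 0.927773·exp(-6.16577) = 0.00194843
Weight by the priors:
  π_A·f_A = 0.25 × 1.04522 = 0.261305
  π_B·f_B = 0.38 × 0.0949146 = 0.0360676
  π_C·f_C = 0.28 × 9.01372e-05 = 2.52384e-05
  π_D·f_D = 0.09 × 0.00194843 = 0.000175358
Normaliser: 0.261305 + 0.0360676 + 2.52384e-05 + 0.000175358 = 0.297573
Responsibility of Class B: 0.0360676 / 0.297573 ≈ 0.1212

0.1212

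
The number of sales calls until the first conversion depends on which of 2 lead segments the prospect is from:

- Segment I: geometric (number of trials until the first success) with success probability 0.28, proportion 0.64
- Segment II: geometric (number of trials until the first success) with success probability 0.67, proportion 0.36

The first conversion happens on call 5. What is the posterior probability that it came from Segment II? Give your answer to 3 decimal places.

The responsibility of component k is π_k f_k(x) divided by Σ_j π_j f_j(x).
Geometric probabilities:
  L_I = 0.0752468
  L_II = 0.00794567
Prior × likelihood for each component:
  π_I·L_I = 0.64 × 0.0752468 = 0.0481579
  π_II·L_II = 0.36 × 0.00794567 = 0.00286044
Normaliser: 0.0481579 + 0.00286044 = 0.0510184
Responsibility of Segment II: 0.00286044 / 0.0510184 ≈ 0.056

0.056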